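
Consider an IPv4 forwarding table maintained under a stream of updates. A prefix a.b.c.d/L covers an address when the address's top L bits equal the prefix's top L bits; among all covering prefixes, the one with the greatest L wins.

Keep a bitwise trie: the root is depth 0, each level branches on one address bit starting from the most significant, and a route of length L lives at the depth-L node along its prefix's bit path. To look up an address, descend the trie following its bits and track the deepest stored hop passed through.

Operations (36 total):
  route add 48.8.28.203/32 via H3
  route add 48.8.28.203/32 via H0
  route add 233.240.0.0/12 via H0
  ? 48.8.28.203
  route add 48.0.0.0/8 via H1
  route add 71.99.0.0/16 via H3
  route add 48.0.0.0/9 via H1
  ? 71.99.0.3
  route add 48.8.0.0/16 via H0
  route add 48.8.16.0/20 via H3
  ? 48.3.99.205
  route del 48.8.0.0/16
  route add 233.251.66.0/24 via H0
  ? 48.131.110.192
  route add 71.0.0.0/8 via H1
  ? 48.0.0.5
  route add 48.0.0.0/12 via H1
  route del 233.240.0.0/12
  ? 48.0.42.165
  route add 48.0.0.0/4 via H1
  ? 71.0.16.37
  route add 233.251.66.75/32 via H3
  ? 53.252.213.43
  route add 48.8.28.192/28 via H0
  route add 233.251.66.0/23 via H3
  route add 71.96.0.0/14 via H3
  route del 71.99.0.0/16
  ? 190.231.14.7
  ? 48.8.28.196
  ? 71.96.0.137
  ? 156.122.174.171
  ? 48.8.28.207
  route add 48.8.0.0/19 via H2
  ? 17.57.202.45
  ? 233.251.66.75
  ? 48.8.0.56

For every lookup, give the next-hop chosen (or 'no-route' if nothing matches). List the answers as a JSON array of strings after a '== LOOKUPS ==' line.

Trace:
  + 48.8.28.203/32 (H3) depth=32
  + 48.8.28.203/32 (H0) depth=32
  + 233.240.0.0/12 (H0) depth=12
  ? 48.8.28.203  path d0:-→d1:-→d2:-→d3:-→d4:-→d5:-→d6:-→d7:-→d8:-→d9:-→d10:-→d11:-→d12:-→d13:-→d14:-→d15:-→d16:-→d17:-→d18:-→d19:-→d20:-→d21:-→d22:-→d23:-→d24:-→d25:-→d26:-→d27:-→d28:-→d29:-→d30:-→d31:-→d32:H0  best=H0
  + 48.0.0.0/8 (H1) depth=8
  + 71.99.0.0/16 (H3) depth=16
  + 48.0.0.0/9 (H1) depth=9
  ? 71.99.0.3  path d0:-→d1:-→d2:-→d3:-→d4:-→d5:-→d6:-→d7:-→d8:-→d9:-→d10:-→d11:-→d12:-→d13:-→d14:-→d15:-→d16:H3  best=H3
  + 48.8.0.0/16 (H0) depth=16
  + 48.8.16.0/20 (H3) depth=20
  ? 48.3.99.205  path d0:-→d1:-→d2:-→d3:-→d4:-→d5:-→d6:-→d7:-→d8:H1→d9:H1→d10:-→d11:-→d12:-  best=H1
  del 48.8.0.0/16 (clear depth 16)
  + 233.251.66.0/24 (H0) depth=24
  ? 48.131.110.192  path d0:-→d1:-→d2:-→d3:-→d4:-→d5:-→d6:-→d7:-→d8:H1  best=H1
  + 71.0.0.0/8 (H1) depth=8
  ? 48.0.0.5  path d0:-→d1:-→d2:-→d3:-→d4:-→d5:-→d6:-→d7:-→d8:H1→d9:H1→d10:-→d11:-→d12:-  best=H1
  + 48.0.0.0/12 (H1) depth=12
  del 233.240.0.0/12 (clear depth 12)
  ? 48.0.42.165  path d0:-→d1:-→d2:-→d3:-→d4:-→d5:-→d6:-→d7:-→d8:H1→d9:H1→d10:-→d11:-→d12:H1  best=H1
  + 48.0.0.0/4 (H1) depth=4
  ? 71.0.16.37  path d0:-→d1:-→d2:-→d3:-→d4:-→d5:-→d6:-→d7:-→d8:H1→d9:-  best=H1
  + 233.251.66.75/32 (H3) depth=32
  ? 53.252.213.43  path d0:-→d1:-→d2:-→d3:-→d4:H1→d5:-  best=H1
  + 48.8.28.192/28 (H0) depth=28
  + 233.251.66.0/23 (H3) depth=23
  + 71.96.0.0/14 (H3) depth=14
  del 71.99.0.0/16 (clear depth 16)
  ? 190.231.14.7  path d0:-→d1:-  best=no-route
  ? 48.8.28.196  path d0:-→d1:-→d2:-→d3:-→d4:H1→d5:-→d6:-→d7:-→d8:H1→d9:H1→d10:-→d11:-→d12:H1→d13:-→d14:-→d15:-→d16:-→d17:-→d18:-→d19:-→d20:H3→d21:-→d22:-→d23:-→d24:-→d25:-→d26:-→d27:-→d28:H0  best=H0
  ? 71.96.0.137  path d0:-→d1:-→d2:-→d3:-→d4:-→d5:-→d6:-→d7:-→d8:H1→d9:-→d10:-→d11:-→d12:-→d13:-→d14:H3  best=H3
  ? 156.122.174.171  path d0:-→d1:-  best=no-route
  ? 48.8.28.207  path d0:-→d1:-→d2:-→d3:-→d4:H1→d5:-→d6:-→d7:-→d8:H1→d9:H1→d10:-→d11:-→d12:H1→d13:-→d14:-→d15:-→d16:-→d17:-→d18:-→d19:-→d20:H3→d21:-→d22:-→d23:-→d24:-→d25:-→d26:-→d27:-→d28:H0→d29:-  best=H0
  + 48.8.0.0/19 (H2) depth=19
  ? 17.57.202.45  path d0:-→d1:-→d2:-  best=no-route
  ? 233.251.66.75  path d0:-→d1:-→d2:-→d3:-→d4:-→d5:-→d6:-→d7:-→d8:-→d9:-→d10:-→d11:-→d12:-→d13:-→d14:-→d15:-→d16:-→d17:-→d18:-→d19:-→d20:-→d21:-→d22:-→d23:H3→d24:H0→d25:-→d26:-→d27:-→d28:-→d29:-→d30:-→d31:-→d32:H3  best=H3
  ? 48.8.0.56  path d0:-→d1:-→d2:-→d3:-→d4:H1→d5:-→d6:-→d7:-→d8:H1→d9:H1→d10:-→d11:-→d12:H1→d13:-→d14:-→d15:-→d16:-→d17:-→d18:-→d19:H2  best=H2

== LOOKUPS ==
["H0","H3","H1","H1","H1","H1","H1","H1","no-route","H0","H3","no-route","H0","no-route","H3","H2"]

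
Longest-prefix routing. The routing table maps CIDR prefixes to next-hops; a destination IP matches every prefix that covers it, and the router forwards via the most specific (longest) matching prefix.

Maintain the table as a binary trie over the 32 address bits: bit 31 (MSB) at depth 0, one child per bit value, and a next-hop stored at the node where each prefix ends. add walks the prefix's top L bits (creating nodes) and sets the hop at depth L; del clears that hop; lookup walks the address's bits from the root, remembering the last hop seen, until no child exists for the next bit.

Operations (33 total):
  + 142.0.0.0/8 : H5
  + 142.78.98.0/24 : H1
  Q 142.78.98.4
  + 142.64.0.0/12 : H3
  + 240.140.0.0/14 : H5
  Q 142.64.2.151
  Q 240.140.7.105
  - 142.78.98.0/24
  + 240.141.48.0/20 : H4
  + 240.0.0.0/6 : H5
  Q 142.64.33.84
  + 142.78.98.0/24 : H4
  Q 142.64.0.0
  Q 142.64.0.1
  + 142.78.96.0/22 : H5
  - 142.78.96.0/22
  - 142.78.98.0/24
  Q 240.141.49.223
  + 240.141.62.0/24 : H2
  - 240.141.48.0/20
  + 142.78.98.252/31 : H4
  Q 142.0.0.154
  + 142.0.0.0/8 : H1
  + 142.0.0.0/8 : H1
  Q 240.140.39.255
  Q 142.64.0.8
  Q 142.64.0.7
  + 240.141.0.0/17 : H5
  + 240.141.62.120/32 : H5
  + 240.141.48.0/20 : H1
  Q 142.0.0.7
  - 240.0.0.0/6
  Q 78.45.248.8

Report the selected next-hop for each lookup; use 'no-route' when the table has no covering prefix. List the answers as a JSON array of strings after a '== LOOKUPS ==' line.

Apply in order:
  + 142.0.0.0/8 (H5) depth=8
  + 142.78.98.0/24 (H1) depth=24
  Q 142.78.98.4: descend 100011100100111001100010 ; hops seen [H5,H1] ; pick H1
  + 142.64.0.0/12 (H3) depth=12
  + 240.140.0.0/14 (H5) depth=14
  Q 142.64.2.151: descend 100011100100 ; hops seen [H5,H3] ; pick H3
  Q 240.140.7.105: descend 11110000100011 ; hops seen [H5] ; pick H5
  - 142.78.98.0/24 clear@24
  + 240.141.48.0/20 (H4) depth=20
  + 240.0.0.0/6 (H5) depth=6
  Q 142.64.33.84: descend 100011100100 ; hops seen [H5,H3] ; pick H3
  + 142.78.98.0/24 (H4) depth=24
  Q 142.64.0.0: descend 100011100100 ; hops seen [H5,H3] ; pick H3
  Q 142.64.0.1: descend 100011100100 ; hops seen [H5,H3] ; pick H3
  + 142.78.96.0/22 (H5) depth=22
  - 142.78.96.0/22 clear@22
  - 142.78.98.0/24 clear@24
  Q 240.141.49.223: descend 11110000100011010011 ; hops seen [H5,H5,H4] ; pick H4
  + 240.141.62.0/24 (H2) depth=24
  - 240.141.48.0/20 clear@20
  + 142.78.98.252/31 (H4) depth=31
  Q 142.0.0.154: descend 100011100 ; hops seen [H5] ; pick H5
  + 142.0.0.0/8 (H1) depth=8
  + 142.0.0.0/8 (H1) depth=8
  Q 240.140.39.255: descend 111100001000110 ; hops seen [H5,H5] ; pick H5
  Q 142.64.0.8: descend 100011100100 ; hops seen [H1,H3] ; pick H3
  Q 142.64.0.7: descend 100011100100 ; hops seen [H1,H3] ; pick H3
  + 240.141.0.0/17 (H5) depth=17
  + 240.141.62.120/32 (H5) depth=32
  + 240.141.48.0/20 (H1) depth=20
  Q 142.0.0.7: descend 100011100 ; hops seen [H1] ; pick H1
  - 240.0.0.0/6 clear@6
  Q 78.45.248.8: descend ε ; hops seen [∅] ; pick no-route

== LOOKUPS ==
["H1","H3","H5","H3","H3","H3","H4","H5","H5","H3","H3","H1","no-route"]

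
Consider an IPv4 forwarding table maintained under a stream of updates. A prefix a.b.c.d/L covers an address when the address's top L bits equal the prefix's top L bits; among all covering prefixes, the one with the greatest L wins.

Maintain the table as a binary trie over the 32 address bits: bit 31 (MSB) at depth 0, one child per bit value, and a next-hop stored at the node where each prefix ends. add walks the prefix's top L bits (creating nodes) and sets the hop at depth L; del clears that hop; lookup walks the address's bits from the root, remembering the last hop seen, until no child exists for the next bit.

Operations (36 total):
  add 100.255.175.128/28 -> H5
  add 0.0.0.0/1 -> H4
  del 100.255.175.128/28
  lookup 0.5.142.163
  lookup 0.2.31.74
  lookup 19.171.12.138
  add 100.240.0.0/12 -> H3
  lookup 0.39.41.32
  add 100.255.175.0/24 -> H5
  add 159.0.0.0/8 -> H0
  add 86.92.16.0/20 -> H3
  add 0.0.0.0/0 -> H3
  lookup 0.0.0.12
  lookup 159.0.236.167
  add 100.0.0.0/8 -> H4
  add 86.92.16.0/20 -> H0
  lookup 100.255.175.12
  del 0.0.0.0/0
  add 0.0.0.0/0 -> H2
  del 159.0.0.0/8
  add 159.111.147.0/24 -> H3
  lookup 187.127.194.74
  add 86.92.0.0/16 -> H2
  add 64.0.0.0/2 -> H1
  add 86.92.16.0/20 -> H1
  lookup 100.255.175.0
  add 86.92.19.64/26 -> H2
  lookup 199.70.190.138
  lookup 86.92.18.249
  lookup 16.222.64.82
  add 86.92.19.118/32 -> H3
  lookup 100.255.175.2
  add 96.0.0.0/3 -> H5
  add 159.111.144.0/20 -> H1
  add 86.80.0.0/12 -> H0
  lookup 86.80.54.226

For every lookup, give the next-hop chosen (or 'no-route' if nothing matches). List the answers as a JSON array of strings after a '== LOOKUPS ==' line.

Process each operation:
  + 100.255.175.128/28 (H5) depth=28
  + 0.0.0.0/1 (H4) depth=1
  - 100.255.175.128/28 clear@28
  ? 0.5.142.163  path d0:-→d1:H4  best=H4
  ? 0.2.31.74  path d0:-→d1:H4  best=H4
  ? 19.171.12.138  path d0:-→d1:H4  best=H4
  + 100.240.0.0/12 (H3) depth=12
  ? 0.39.41.32  path d0:-→d1:H4  best=H4
  + 100.255.175.0/24 (H5) depth=24
  + 159.0.0.0/8 (H0) depth=8
  + 86.92.16.0/20 (H3) depth=20
  + 0.0.0.0/0 (H3) depth=0
  ? 0.0.0.12  path d0:H3→d1:H4  best=H4
  ? 159.0.236.167  path d0:H3→d1:-→d2:-→d3:-→d4:-→d5:-→d6:-→d7:-→d8:H0  best=H0
  + 100.0.0.0/8 (H4) depth=8
  + 86.92.16.0/20 (H0) depth=20
  ? 100.255.175.12  path d0:H3→d1:H4→d2:-→d3:-→d4:-→d5:-→d6:-→d7:-→d8:H4→d9:-→d10:-→d11:-→d12:H3→d13:-→d14:-→d15:-→d16:-→d17:-→d18:-→d19:-→d20:-→d21:-→d22:-→d23:-→d24:H5  best=H5
  - 0.0.0.0/0 clear@0
  + 0.0.0.0/0 (H2) depth=0
  - 159.0.0.0/8 clear@8
  + 159.111.147.0/24 (H3) depth=24
  ? 187.127.194.74  path d0:H2→d1:-→d2:-  best=H2
  + 86.92.0.0/16 (H2) depth=16
  + 64.0.0.0/2 (H1) depth=2
  + 86.92.16.0/20 (H1) depth=20
  ? 100.255.175.0  path d0:H2→d1:H4→d2:H1→d3:-→d4:-→d5:-→d6:-→d7:-→d8:H4→d9:-→d10:-→d11:-→d12:H3→d13:-→d14:-→d15:-→d16:-→d17:-→d18:-→d19:-→d20:-→d21:-→d22:-→d23:-→d24:H5  best=H5
  + 86.92.19.64/26 (H2) depth=26
  ? 199.70.190.138  path d0:H2→d1:-  best=H2
  ? 86.92.18.249  path d0:H2→d1:H4→d2:H1→d3:-→d4:-→d5:-→d6:-→d7:-→d8:-→d9:-→d10:-→d11:-→d12:-→d13:-→d14:-→d15:-→d16:H2→d17:-→d18:-→d19:-→d20:H1→d21:-→d22:-→d23:-  best=H1
  ? 16.222.64.82  path d0:H2→d1:H4  best=H4
  + 86.92.19.118/32 (H3) depth=32
  ? 100.255.175.2  path d0:H2→d1:H4→d2:H1→d3:-→d4:-→d5:-→d6:-→d7:-→d8:H4→d9:-→d10:-→d11:-→d12:H3→d13:-→d14:-→d15:-→d16:-→d17:-→d18:-→d19:-→d20:-→d21:-→d22:-→d23:-→d24:H5  best=H5
  + 96.0.0.0/3 (H5) depth=3
  + 159.111.144.0/20 (H1) depth=20
  + 86.80.0.0/12 (H0) depth=12
  ? 86.80.54.226  path d0:H2→d1:H4→d2:H1→d3:-→d4:-→d5:-→d6:-→d7:-→d8:-→d9:-→d10:-→d11:-→d12:H0  best=H0

== LOOKUPS ==
["H4","H4","H4","H4","H4","H0","H5","H2","H5","H2","H1","H4","H5","H0"]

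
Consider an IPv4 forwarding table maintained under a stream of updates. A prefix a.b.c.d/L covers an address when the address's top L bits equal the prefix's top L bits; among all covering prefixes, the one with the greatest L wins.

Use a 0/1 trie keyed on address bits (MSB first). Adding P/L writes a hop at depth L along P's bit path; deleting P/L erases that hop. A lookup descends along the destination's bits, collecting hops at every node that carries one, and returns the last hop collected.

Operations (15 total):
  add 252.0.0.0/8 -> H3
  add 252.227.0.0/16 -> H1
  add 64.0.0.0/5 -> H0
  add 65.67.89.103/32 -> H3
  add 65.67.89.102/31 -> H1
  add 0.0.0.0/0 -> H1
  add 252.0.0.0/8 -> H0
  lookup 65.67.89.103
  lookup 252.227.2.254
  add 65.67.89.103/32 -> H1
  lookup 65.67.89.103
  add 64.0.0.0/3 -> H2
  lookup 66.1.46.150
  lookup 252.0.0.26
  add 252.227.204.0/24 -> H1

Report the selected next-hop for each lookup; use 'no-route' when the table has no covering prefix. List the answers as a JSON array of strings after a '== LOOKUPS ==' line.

Trace:
  add 252.0.0.0/8 -> H3 at depth 8
  add 252.227.0.0/16 -> H1 at depth 16
  add 64.0.0.0/5 -> H0 at depth 5
  add 65.67.89.103/32 -> H3 at depth 32
  add 65.67.89.102/31 -> H1 at depth 31
  add 0.0.0.0/0 -> H1 at depth 0
  add 252.0.0.0/8 -> H0 at depth 8
  lookup 65.67.89.103: bits 01000001010000110101100101100111 walk d0:H1→d1:-→d2:-→d3:-→d4:-→d5:H0→d6:-→d7:-→d8:-→d9:-→d10:-→d11:-→d12:-→d13:-→d14:-→d15:-→d16:-→d17:-→d18:-→d19:-→d20:-→d21:-→d22:-→d23:-→d24:-→d25:-→d26:-→d27:-→d28:-→d29:-→d30:-→d31:H1→d32:H3 -> H3
  lookup 252.227.2.254: bits 1111110011100011 walk d0:H1→d1:-→d2:-→d3:-→d4:-→d5:-→d6:-→d7:-→d8:H0→d9:-→d10:-→d11:-→d12:-→d13:-→d14:-→d15:-→d16:H1 -> H1
  add 65.67.89.103/32 -> H1 at depth 32
  lookup 65.67.89.103: bits 01000001010000110101100101100111 walk d0:H1→d1:-→d2:-→d3:-→d4:-→d5:H0→d6:-→d7:-→d8:-→d9:-→d10:-→d11:-→d12:-→d13:-→d14:-→d15:-→d16:-→d17:-→d18:-→d19:-→d20:-→d21:-→d22:-→d23:-→d24:-→d25:-→d26:-→d27:-→d28:-→d29:-→d30:-→d31:H1→d32:H1 -> H1
  add 64.0.0.0/3 -> H2 at depth 3
  lookup 66.1.46.150: bits 010000 walk d0:H1→d1:-→d2:-→d3:H2→d4:-→d5:H0→d6:- -> H0
  lookup 252.0.0.26: bits 11111100 walk d0:H1→d1:-→d2:-→d3:-→d4:-→d5:-→d6:-→d7:-→d8:H0 -> H0
  add 252.227.204.0/24 -> H1 at depth 24

== LOOKUPS ==
["H3","H1","H1","H0","H0"]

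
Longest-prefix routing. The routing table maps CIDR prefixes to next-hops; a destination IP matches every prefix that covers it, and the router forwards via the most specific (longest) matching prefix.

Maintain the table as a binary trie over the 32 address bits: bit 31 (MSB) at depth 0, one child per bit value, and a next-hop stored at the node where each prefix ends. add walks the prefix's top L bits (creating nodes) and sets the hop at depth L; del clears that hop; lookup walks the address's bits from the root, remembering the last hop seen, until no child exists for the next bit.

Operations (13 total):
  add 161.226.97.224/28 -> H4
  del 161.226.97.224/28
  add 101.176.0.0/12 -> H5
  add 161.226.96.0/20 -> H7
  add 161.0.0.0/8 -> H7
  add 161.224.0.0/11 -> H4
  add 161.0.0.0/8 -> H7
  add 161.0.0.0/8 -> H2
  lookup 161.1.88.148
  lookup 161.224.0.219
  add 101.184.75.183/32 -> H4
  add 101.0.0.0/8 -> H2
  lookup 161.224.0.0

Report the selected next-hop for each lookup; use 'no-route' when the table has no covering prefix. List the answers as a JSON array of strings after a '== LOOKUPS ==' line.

Trace:
  + 161.226.97.224/28 (H4) depth=28
  del 161.226.97.224/28 (clear depth 28)
  + 101.176.0.0/12 (H5) depth=12
  + 161.226.96.0/20 (H7) depth=20
  + 161.0.0.0/8 (H7) depth=8
  + 161.224.0.0/11 (H4) depth=11
  + 161.0.0.0/8 (H7) depth=8
  + 161.0.0.0/8 (H2) depth=8
  ? 161.1.88.148  path d0:-→d1:-→d2:-→d3:-→d4:-→d5:-→d6:-→d7:-→d8:H2  best=H2
  ? 161.224.0.219  path d0:-→d1:-→d2:-→d3:-→d4:-→d5:-→d6:-→d7:-→d8:H2→d9:-→d10:-→d11:H4→d12:-→d13:-→d14:-  best=H4
  + 101.184.75.183/32 (H4) depth=32
  + 101.0.0.0/8 (H2) depth=8
  ? 161.224.0.0  path d0:-→d1:-→d2:-→d3:-→d4:-→d5:-→d6:-→d7:-→d8:H2→d9:-→d10:-→d11:H4→d12:-→d13:-→d14:-  best=H4

== LOOKUPS ==
["H2","H4","H4"]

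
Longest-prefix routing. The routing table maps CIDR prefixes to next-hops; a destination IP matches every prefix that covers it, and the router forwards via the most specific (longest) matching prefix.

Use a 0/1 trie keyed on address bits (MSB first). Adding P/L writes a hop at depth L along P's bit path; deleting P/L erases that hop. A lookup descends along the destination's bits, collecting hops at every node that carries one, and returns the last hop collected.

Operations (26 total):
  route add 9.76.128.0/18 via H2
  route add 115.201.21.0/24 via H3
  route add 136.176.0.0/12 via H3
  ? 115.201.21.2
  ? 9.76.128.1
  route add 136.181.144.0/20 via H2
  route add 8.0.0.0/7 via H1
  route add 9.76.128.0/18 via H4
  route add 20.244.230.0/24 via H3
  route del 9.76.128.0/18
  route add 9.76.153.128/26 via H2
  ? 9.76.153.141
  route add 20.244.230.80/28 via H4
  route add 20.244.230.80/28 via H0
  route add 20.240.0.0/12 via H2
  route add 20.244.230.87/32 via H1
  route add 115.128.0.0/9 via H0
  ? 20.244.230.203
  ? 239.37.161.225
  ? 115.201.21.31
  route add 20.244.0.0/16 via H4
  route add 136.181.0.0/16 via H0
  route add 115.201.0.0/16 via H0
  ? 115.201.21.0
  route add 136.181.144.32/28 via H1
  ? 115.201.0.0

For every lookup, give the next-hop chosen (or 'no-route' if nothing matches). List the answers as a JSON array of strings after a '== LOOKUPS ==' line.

Trace:
  add 9.76.128.0/18 -> H2 at depth 18
  add 115.201.21.0/24 -> H3 at depth 24
  add 136.176.0.0/12 -> H3 at depth 12
  ? 115.201.21.2  path d0:-→d1:-→d2:-→d3:-→d4:-→d5:-→d6:-→d7:-→d8:-→d9:-→d10:-→d11:-→d12:-→d13:-→d14:-→d15:-→d16:-→d17:-→d18:-→d19:-→d20:-→d21:-→d22:-→d23:-→d24:H3  best=H3
  ? 9.76.128.1  path d0:-→d1:-→d2:-→d3:-→d4:-→d5:-→d6:-→d7:-→d8:-→d9:-→d10:-→d11:-→d12:-→d13:-→d14:-→d15:-→d16:-→d17:-→d18:H2  best=H2
  add 136.181.144.0/20 -> H2 at depth 20
  add 8.0.0.0/7 -> H1 at depth 7
  add 9.76.128.0/18 -> H4 at depth 18
  add 20.244.230.0/24 -> H3 at depth 24
  del 9.76.128.0/18 (clear depth 18)
  add 9.76.153.128/26 -> H2 at depth 26
  ? 9.76.153.141  path d0:-→d1:-→d2:-→d3:-→d4:-→d5:-→d6:-→d7:H1→d8:-→d9:-→d10:-→d11:-→d12:-→d13:-→d14:-→d15:-→d16:-→d17:-→d18:-→d19:-→d20:-→d21:-→d22:-→d23:-→d24:-→d25:-→d26:H2  best=H2
  add 20.244.230.80/28 -> H4 at depth 28
  add 20.244.230.80/28 -> H0 at depth 28
  add 20.240.0.0/12 -> H2 at depth 12
  add 20.244.230.87/32 -> H1 at depth 32
  add 115.128.0.0/9 -> H0 at depth 9
  ? 20.244.230.203  path d0:-→d1:-→d2:-→d3:-→d4:-→d5:-→d6:-→d7:-→d8:-→d9:-→d10:-→d11:-→d12:H2→d13:-→d14:-→d15:-→d16:-→d17:-→d18:-→d19:-→d20:-→d21:-→d22:-→d23:-→d24:H3  best=H3
  ? 239.37.161.225  path d0:-→d1:-  best=no-route
  ? 115.201.21.31  path d0:-→d1:-→d2:-→d3:-→d4:-→d5:-→d6:-→d7:-→d8:-→d9:H0→d10:-→d11:-→d12:-→d13:-→d14:-→d15:-→d16:-→d17:-→d18:-→d19:-→d20:-→d21:-→d22:-→d23:-→d24:H3  best=H3
  add 20.244.0.0/16 -> H4 at depth 16
  add 136.181.0.0/16 -> H0 at depth 16
  add 115.201.0.0/16 -> H0 at depth 16
  ? 115.201.21.0  path d0:-→d1:-→d2:-→d3:-→d4:-→d5:-→d6:-→d7:-→d8:-→d9:H0→d10:-→d11:-→d12:-→d13:-→d14:-→d15:-→d16:H0→d17:-→d18:-→d19:-→d20:-→d21:-→d22:-→d23:-→d24:H3  best=H3
  add 136.181.144.32/28 -> H1 at depth 28
  ? 115.201.0.0  path d0:-→d1:-→d2:-→d3:-→d4:-→d5:-→d6:-→d7:-→d8:-→d9:H0→d10:-→d11:-→d12:-→d13:-→d14:-→d15:-→d16:H0→d17:-→d18:-→d19:-  best=H0

== LOOKUPS ==
["H3","H2","H2","H3","no-route","H3","H3","H0"]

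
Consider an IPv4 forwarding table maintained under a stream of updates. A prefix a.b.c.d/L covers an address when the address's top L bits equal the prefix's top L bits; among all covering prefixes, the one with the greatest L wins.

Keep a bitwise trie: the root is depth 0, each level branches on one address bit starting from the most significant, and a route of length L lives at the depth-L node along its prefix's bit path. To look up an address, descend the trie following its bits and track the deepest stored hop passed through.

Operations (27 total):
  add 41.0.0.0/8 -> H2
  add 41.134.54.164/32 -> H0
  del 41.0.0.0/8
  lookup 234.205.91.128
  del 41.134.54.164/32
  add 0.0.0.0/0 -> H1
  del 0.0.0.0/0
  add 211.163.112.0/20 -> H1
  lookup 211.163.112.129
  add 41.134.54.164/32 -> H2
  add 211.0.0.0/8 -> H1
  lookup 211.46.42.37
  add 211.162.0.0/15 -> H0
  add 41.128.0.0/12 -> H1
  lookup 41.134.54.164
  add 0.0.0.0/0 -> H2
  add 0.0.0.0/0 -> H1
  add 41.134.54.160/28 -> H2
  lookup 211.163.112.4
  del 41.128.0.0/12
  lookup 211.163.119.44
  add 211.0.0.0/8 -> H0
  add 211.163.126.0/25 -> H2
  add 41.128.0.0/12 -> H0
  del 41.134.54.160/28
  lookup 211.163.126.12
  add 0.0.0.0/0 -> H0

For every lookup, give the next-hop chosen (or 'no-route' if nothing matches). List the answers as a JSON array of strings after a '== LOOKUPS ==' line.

Trace:
  add 41.0.0.0/8 -> H2 at depth 8
  add 41.134.54.164/32 -> H0 at depth 32
  - 41.0.0.0/8 clear@8
  Q 234.205.91.128: descend ε ; hops seen [∅] ; pick no-route
  - 41.134.54.164/32 clear@32
  add 0.0.0.0/0 -> H1 at depth 0
  - 0.0.0.0/0 clear@0
  add 211.163.112.0/20 -> H1 at depth 20
  Q 211.163.112.129: descend 11010011101000110111 ; hops seen [H1] ; pick H1
  add 41.134.54.164/32 -> H2 at depth 32
  add 211.0.0.0/8 -> H1 at depth 8
  Q 211.46.42.37: descend 11010011 ; hops seen [H1] ; pick H1
  add 211.162.0.0/15 -> H0 at depth 15
  add 41.128.0.0/12 -> H1 at depth 12
  Q 41.134.54.164: descend 00101001100001100011011010100100 ; hops seen [H1,H2] ; pick H2
  add 0.0.0.0/0 -> H2 at depth 0
  add 0.0.0.0/0 -> H1 at depth 0
  add 41.134.54.160/28 -> H2 at depth 28
  Q 211.163.112.4: descend 11010011101000110111 ; hops seen [H1,H1,H0,H1] ; pick H1
  - 41.128.0.0/12 clear@12
  Q 211.163.119.44: descend 11010011101000110111 ; hops seen [H1,H1,H0,H1] ; pick H1
  add 211.0.0.0/8 -> H0 at depth 8
  add 211.163.126.0/25 -> H2 at depth 25
  add 41.128.0.0/12 -> H0 at depth 12
  - 41.134.54.160/28 clear@28
  Q 211.163.126.12: descend 1101001110100011011111100 ; hops seen [H1,H0,H0,H1,H2] ; pick H2
  add 0.0.0.0/0 -> H0 at depth 0

== LOOKUPS ==
["no-route","H1","H1","H2","H1","H1","H2"]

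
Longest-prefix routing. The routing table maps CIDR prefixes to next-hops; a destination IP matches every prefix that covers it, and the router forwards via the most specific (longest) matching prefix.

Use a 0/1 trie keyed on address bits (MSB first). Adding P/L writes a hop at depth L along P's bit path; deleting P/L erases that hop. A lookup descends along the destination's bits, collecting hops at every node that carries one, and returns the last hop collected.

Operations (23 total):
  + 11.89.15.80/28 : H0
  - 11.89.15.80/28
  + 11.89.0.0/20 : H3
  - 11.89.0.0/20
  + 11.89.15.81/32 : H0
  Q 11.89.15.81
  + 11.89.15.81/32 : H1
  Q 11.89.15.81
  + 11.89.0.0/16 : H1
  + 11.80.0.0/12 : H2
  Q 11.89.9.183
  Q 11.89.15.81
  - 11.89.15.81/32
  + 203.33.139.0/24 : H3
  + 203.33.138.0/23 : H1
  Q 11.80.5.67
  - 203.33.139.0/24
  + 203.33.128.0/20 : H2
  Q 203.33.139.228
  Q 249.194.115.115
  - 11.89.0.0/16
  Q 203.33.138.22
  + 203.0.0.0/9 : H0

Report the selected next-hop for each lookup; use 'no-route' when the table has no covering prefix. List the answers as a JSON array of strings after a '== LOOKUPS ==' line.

Process each operation:
  add 11.89.15.80/28 -> H0 at depth 28
  - 11.89.15.80/28 clear@28
  add 11.89.0.0/20 -> H3 at depth 20
  - 11.89.0.0/20 clear@20
  add 11.89.15.81/32 -> H0 at depth 32
  lookup 11.89.15.81: bits 00001011010110010000111101010001 walk d0:-→d1:-→d2:-→d3:-→d4:-→d5:-→d6:-→d7:-→d8:-→d9:-→d10:-→d11:-→d12:-→d13:-→d14:-→d15:-→d16:-→d17:-→d18:-→d19:-→d20:-→d21:-→d22:-→d23:-→d24:-→d25:-→d26:-→d27:-→d28:-→d29:-→d30:-→d31:-→d32:H0 -> H0
  add 11.89.15.81/32 -> H1 at depth 32
  lookup 11.89.15.81: bits 00001011010110010000111101010001 walk d0:-→d1:-→d2:-→d3:-→d4:-→d5:-→d6:-→d7:-→d8:-→d9:-→d10:-→d11:-→d12:-→d13:-→d14:-→d15:-→d16:-→d17:-→d18:-→d19:-→d20:-→d21:-→d22:-→d23:-→d24:-→d25:-→d26:-→d27:-→d28:-→d29:-→d30:-→d31:-→d32:H1 -> H1
  add 11.89.0.0/16 -> H1 at depth 16
  add 11.80.0.0/12 -> H2 at depth 12
  lookup 11.89.9.183: bits 000010110101100100001 walk d0:-→d1:-→d2:-→d3:-→d4:-→d5:-→d6:-→d7:-→d8:-→d9:-→d10:-→d11:-→d12:H2→d13:-→d14:-→d15:-→d16:H1→d17:-→d18:-→d19:-→d20:-→d21:- -> H1
  lookup 11.89.15.81: bits 00001011010110010000111101010001 walk d0:-→d1:-→d2:-→d3:-→d4:-→d5:-→d6:-→d7:-→d8:-→d9:-→d10:-→d11:-→d12:H2→d13:-→d14:-→d15:-→d16:H1→d17:-→d18:-→d19:-→d20:-→d21:-→d22:-→d23:-→d24:-→d25:-→d26:-→d27:-→d28:-→d29:-→d30:-→d31:-→d32:H1 -> H1
  - 11.89.15.81/32 clear@32
  add 203.33.139.0/24 -> H3 at depth 24
  add 203.33.138.0/23 -> H1 at depth 23
  lookup 11.80.5.67: bits 000010110101 walk d0:-→d1:-→d2:-→d3:-→d4:-→d5:-→d6:-→d7:-→d8:-→d9:-→d10:-→d11:-→d12:H2 -> H2
  - 203.33.139.0/24 clear@24
  add 203.33.128.0/20 -> H2 at depth 20
  lookup 203.33.139.228: bits 110010110010000110001011 walk d0:-→d1:-→d2:-→d3:-→d4:-→d5:-→d6:-→d7:-→d8:-→d9:-→d10:-→d11:-→d12:-→d13:-→d14:-→d15:-→d16:-→d17:-→d18:-→d19:-→d20:H2→d21:-→d22:-→d23:H1→d24:- -> H1
  lookup 249.194.115.115: bits 11 walk d0:-→d1:-→d2:- -> no-route
  - 11.89.0.0/16 clear@16
  lookup 203.33.138.22: bits 11001011001000011000101 walk d0:-→d1:-→d2:-→d3:-→d4:-→d5:-→d6:-→d7:-→d8:-→d9:-→d10:-→d11:-→d12:-→d13:-→d14:-→d15:-→d16:-→d17:-→d18:-→d19:-→d20:H2→d21:-→d22:-→d23:H1 -> H1
  add 203.0.0.0/9 -> H0 at depth 9

== LOOKUPS ==
["H0","H1","H1","H1","H2","H1","no-route","H1"]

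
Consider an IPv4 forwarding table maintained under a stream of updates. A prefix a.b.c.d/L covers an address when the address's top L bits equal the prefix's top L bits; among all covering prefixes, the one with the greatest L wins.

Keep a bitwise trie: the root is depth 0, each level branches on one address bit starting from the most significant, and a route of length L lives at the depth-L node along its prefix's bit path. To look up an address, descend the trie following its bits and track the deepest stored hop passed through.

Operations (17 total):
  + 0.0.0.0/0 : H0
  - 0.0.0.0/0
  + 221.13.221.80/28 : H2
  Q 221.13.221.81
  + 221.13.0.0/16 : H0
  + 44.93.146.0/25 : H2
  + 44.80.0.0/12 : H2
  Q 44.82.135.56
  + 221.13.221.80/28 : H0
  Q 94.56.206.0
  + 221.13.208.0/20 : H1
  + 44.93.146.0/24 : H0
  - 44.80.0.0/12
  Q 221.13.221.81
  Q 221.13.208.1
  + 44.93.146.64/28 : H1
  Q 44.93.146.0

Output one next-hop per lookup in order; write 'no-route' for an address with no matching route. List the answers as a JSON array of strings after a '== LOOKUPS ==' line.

Apply in order:
  add 0.0.0.0/0 -> H0 at depth 0
  del 0.0.0.0/0 (clear depth 0)
  add 221.13.221.80/28 -> H2 at depth 28
  lookup 221.13.221.81: bits 1101110100001101110111010101 walk d0:-→d1:-→d2:-→d3:-→d4:-→d5:-→d6:-→d7:-→d8:-→d9:-→d10:-→d11:-→d12:-→d13:-→d14:-→d15:-→d16:-→d17:-→d18:-→d19:-→d20:-→d21:-→d22:-→d23:-→d24:-→d25:-→d26:-→d27:-→d28:H2 -> H2
  add 221.13.0.0/16 -> H0 at depth 16
  add 44.93.146.0/25 -> H2 at depth 25
  add 44.80.0.0/12 -> H2 at depth 12
  lookup 44.82.135.56: bits 001011000101 walk d0:-→d1:-→d2:-→d3:-→d4:-→d5:-→d6:-→d7:-→d8:-→d9:-→d10:-→d11:-→d12:H2 -> H2
  add 221.13.221.80/28 -> H0 at depth 28
  lookup 94.56.206.0: bits 0 walk d0:-→d1:- -> no-route
  add 221.13.208.0/20 -> H1 at depth 20
  add 44.93.146.0/24 -> H0 at depth 24
  del 44.80.0.0/12 (clear depth 12)
  lookup 221.13.221.81: bits 1101110100001101110111010101 walk d0:-→d1:-→d2:-→d3:-→d4:-→d5:-→d6:-→d7:-→d8:-→d9:-→d10:-→d11:-→d12:-→d13:-→d14:-→d15:-→d16:H0→d17:-→d18:-→d19:-→d20:H1→d21:-→d22:-→d23:-→d24:-→d25:-→d26:-→d27:-→d28:H0 -> H0
  lookup 221.13.208.1: bits 11011101000011011101 walk d0:-→d1:-→d2:-→d3:-→d4:-→d5:-→d6:-→d7:-→d8:-→d9:-→d10:-→d11:-→d12:-→d13:-→d14:-→d15:-→d16:H0→d17:-→d18:-→d19:-→d20:H1 -> H1
  add 44.93.146.64/28 -> H1 at depth 28
  lookup 44.93.146.0: bits 0010110001011101100100100 walk d0:-→d1:-→d2:-→d3:-→d4:-→d5:-→d6:-→d7:-→d8:-→d9:-→d10:-→d11:-→d12:-→d13:-→d14:-→d15:-→d16:-→d17:-→d18:-→d19:-→d20:-→d21:-→d22:-→d23:-→d24:H0→d25:H2 -> H2

== LOOKUPS ==
["H2","H2","no-route","H0","H1","H2"]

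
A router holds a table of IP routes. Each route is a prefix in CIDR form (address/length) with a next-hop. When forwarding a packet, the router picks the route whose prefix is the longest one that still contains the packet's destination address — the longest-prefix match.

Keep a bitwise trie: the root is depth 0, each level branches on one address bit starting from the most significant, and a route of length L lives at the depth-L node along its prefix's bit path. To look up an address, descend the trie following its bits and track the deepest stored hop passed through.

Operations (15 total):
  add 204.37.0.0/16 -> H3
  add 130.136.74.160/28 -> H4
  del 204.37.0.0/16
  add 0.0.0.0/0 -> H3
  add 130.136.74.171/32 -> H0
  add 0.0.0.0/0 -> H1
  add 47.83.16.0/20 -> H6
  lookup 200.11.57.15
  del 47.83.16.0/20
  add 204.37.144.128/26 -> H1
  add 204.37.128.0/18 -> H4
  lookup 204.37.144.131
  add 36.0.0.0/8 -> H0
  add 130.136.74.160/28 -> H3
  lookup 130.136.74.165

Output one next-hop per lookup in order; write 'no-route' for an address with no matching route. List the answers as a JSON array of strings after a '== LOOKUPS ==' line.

Apply in order:
  + 204.37.0.0/16 (H3) depth=16
  + 130.136.74.160/28 (H4) depth=28
  - 204.37.0.0/16 clear@16
  + 0.0.0.0/0 (H3) depth=0
  + 130.136.74.171/32 (H0) depth=32
  + 0.0.0.0/0 (H1) depth=0
  + 47.83.16.0/20 (H6) depth=20
  ? 200.11.57.15  path d0:H1→d1:-→d2:-→d3:-→d4:-→d5:-  best=H1
  - 47.83.16.0/20 clear@20
  + 204.37.144.128/26 (H1) depth=26
  + 204.37.128.0/18 (H4) depth=18
  ? 204.37.144.131  path d0:H1→d1:-→d2:-→d3:-→d4:-→d5:-→d6:-→d7:-→d8:-→d9:-→d10:-→d11:-→d12:-→d13:-→d14:-→d15:-→d16:-→d17:-→d18:H4→d19:-→d20:-→d21:-→d22:-→d23:-→d24:-→d25:-→d26:H1  best=H1
  + 36.0.0.0/8 (H0) depth=8
  + 130.136.74.160/28 (H3) depth=28
  ? 130.136.74.165  path d0:H1→d1:-→d2:-→d3:-→d4:-→d5:-→d6:-→d7:-→d8:-→d9:-→d10:-→d11:-→d12:-→d13:-→d14:-→d15:-→d16:-→d17:-→d18:-→d19:-→d20:-→d21:-→d22:-→d23:-→d24:-→d25:-→d26:-→d27:-→d28:H3  best=H3

== LOOKUPS ==
["H1","H1","H3"]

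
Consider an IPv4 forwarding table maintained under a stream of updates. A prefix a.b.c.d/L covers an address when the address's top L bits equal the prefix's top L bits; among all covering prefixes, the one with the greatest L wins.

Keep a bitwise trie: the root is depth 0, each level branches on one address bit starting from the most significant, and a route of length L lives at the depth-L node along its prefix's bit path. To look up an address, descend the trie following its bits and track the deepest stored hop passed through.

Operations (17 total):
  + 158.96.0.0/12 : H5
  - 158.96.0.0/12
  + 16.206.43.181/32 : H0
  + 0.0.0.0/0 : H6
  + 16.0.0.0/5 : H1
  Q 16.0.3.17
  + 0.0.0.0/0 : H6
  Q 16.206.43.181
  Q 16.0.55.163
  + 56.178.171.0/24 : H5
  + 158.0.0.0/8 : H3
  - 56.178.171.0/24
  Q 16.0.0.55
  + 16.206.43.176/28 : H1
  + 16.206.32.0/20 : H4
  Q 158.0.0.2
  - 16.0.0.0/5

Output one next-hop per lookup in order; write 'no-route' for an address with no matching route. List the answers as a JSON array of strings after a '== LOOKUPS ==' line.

Apply in order:
  add 158.96.0.0/12 -> H5 at depth 12
  del 158.96.0.0/12 (clear depth 12)
  add 16.206.43.181/32 -> H0 at depth 32
  add 0.0.0.0/0 -> H6 at depth 0
  add 16.0.0.0/5 -> H1 at depth 5
  Q 16.0.3.17: descend 00010000 ; hops seen [H6,H1] ; pick H1
  add 0.0.0.0/0 -> H6 at depth 0
  Q 16.206.43.181: descend 00010000110011100010101110110101 ; hops seen [H6,H1,H0] ; pick H0
  Q 16.0.55.163: descend 00010000 ; hops seen [H6,H1] ; pick H1
  add 56.178.171.0/24 -> H5 at depth 24
  add 158.0.0.0/8 -> H3 at depth 8
  del 56.178.171.0/24 (clear depth 24)
  Q 16.0.0.55: descend 00010000 ; hops seen [H6,H1] ; pick H1
  add 16.206.43.176/28 -> H1 at depth 28
  add 16.206.32.0/20 -> H4 at depth 20
  Q 158.0.0.2: descend 100111100 ; hops seen [H6,H3] ; pick H3
  del 16.0.0.0/5 (clear depth 5)

== LOOKUPS ==
["H1","H0","H1","H1","H3"]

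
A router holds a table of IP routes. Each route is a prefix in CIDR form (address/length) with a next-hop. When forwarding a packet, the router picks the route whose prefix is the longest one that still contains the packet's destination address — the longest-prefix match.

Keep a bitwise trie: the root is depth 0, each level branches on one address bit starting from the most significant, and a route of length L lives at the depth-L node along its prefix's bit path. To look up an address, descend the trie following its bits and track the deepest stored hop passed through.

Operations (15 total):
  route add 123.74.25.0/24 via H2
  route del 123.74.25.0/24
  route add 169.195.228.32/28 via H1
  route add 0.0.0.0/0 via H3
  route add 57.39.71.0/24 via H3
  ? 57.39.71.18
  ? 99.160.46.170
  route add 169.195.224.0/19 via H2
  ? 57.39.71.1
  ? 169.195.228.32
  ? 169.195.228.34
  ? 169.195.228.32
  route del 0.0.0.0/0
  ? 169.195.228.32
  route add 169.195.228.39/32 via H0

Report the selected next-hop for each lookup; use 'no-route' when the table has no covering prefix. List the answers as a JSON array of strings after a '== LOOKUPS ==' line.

Trace:
  + 123.74.25.0/24 (H2) depth=24
  del 123.74.25.0/24 (clear depth 24)
  + 169.195.228.32/28 (H1) depth=28
  + 0.0.0.0/0 (H3) depth=0
  + 57.39.71.0/24 (H3) depth=24
  lookup 57.39.71.18: bits 001110010010011101000111 walk d0:H3→d1:-→d2:-→d3:-→d4:-→d5:-→d6:-→d7:-→d8:-→d9:-→d10:-→d11:-→d12:-→d13:-→d14:-→d15:-→d16:-→d17:-→d18:-→d19:-→d20:-→d21:-→d22:-→d23:-→d24:H3 -> H3
  lookup 99.160.46.170: bits 011 walk d0:H3→d1:-→d2:-→d3:- -> H3
  + 169.195.224.0/19 (H2) depth=19
  lookup 57.39.71.1: bits 001110010010011101000111 walk d0:H3→d1:-→d2:-→d3:-→d4:-→d5:-→d6:-→d7:-→d8:-→d9:-→d10:-→d11:-→d12:-→d13:-→d14:-→d15:-→d16:-→d17:-→d18:-→d19:-→d20:-→d21:-→d22:-→d23:-→d24:H3 -> H3
  lookup 169.195.228.32: bits 1010100111000011111001000010 walk d0:H3→d1:-→d2:-→d3:-→d4:-→d5:-→d6:-→d7:-→d8:-→d9:-→d10:-→d11:-→d12:-→d13:-→d14:-→d15:-→d16:-→d17:-→d18:-→d19:H2→d20:-→d21:-→d22:-→d23:-→d24:-→d25:-→d26:-→d27:-→d28:H1 -> H1
  lookup 169.195.228.34: bits 1010100111000011111001000010 walk d0:H3→d1:-→d2:-→d3:-→d4:-→d5:-→d6:-→d7:-→d8:-→d9:-→d10:-→d11:-→d12:-→d13:-→d14:-→d15:-→d16:-→d17:-→d18:-→d19:H2→d20:-→d21:-→d22:-→d23:-→d24:-→d25:-→d26:-→d27:-→d28:H1 -> H1
  lookup 169.195.228.32: bits 1010100111000011111001000010 walk d0:H3→d1:-→d2:-→d3:-→d4:-→d5:-→d6:-→d7:-→d8:-→d9:-→d10:-→d11:-→d12:-→d13:-→d14:-→d15:-→d16:-→d17:-→d18:-→d19:H2→d20:-→d21:-→d22:-→d23:-→d24:-→d25:-→d26:-→d27:-→d28:H1 -> H1
  del 0.0.0.0/0 (clear depth 0)
  lookup 169.195.228.32: bits 1010100111000011111001000010 walk d0:-→d1:-→d2:-→d3:-→d4:-→d5:-→d6:-→d7:-→d8:-→d9:-→d10:-→d11:-→d12:-→d13:-→d14:-→d15:-→d16:-→d17:-→d18:-→d19:H2→d20:-→d21:-→d22:-→d23:-→d24:-→d25:-→d26:-→d27:-→d28:H1 -> H1
  + 169.195.228.39/32 (H0) depth=32

== LOOKUPS ==
["H3","H3","H3","H1","H1","H1","H1"]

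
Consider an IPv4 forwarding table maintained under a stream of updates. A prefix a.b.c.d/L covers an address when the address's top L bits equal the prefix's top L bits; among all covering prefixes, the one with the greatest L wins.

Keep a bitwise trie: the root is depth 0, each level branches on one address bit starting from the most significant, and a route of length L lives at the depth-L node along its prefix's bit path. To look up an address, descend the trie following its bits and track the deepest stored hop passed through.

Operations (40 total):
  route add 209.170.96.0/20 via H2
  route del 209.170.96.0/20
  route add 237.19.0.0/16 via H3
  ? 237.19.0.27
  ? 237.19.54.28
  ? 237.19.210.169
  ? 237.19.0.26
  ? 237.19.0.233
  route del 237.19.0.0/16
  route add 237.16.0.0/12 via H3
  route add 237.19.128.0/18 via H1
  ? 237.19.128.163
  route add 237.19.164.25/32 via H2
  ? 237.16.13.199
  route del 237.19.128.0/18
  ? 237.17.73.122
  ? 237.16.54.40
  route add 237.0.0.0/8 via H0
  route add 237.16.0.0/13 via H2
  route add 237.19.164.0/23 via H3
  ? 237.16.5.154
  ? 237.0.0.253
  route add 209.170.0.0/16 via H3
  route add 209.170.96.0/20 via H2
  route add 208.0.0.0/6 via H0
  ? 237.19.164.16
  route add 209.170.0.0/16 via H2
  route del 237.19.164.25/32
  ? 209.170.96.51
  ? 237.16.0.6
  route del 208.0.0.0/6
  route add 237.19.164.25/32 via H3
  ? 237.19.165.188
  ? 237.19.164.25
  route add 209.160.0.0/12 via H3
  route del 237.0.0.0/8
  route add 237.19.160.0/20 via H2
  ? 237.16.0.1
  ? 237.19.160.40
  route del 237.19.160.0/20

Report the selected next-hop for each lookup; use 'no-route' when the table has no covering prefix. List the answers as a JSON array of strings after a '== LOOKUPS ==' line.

Apply in order:
  add 209.170.96.0/20 -> H2 at depth 20
  del 209.170.96.0/20 (clear depth 20)
  add 237.19.0.0/16 -> H3 at depth 16
  lookup 237.19.0.27: bits 1110110100010011 walk d0:-→d1:-→d2:-→d3:-→d4:-→d5:-→d6:-→d7:-→d8:-→d9:-→d10:-→d11:-→d12:-→d13:-→d14:-→d15:-→d16:H3 -> H3
  lookup 237.19.54.28: bits 1110110100010011 walk d0:-→d1:-→d2:-→d3:-→d4:-→d5:-→d6:-→d7:-→d8:-→d9:-→d10:-→d11:-→d12:-→d13:-→d14:-→d15:-→d16:H3 -> H3
  lookup 237.19.210.169: bits 1110110100010011 walk d0:-→d1:-→d2:-→d3:-→d4:-→d5:-→d6:-→d7:-→d8:-→d9:-→d10:-→d11:-→d12:-→d13:-→d14:-→d15:-→d16:H3 -> H3
  lookup 237.19.0.26: bits 1110110100010011 walk d0:-→d1:-→d2:-→d3:-→d4:-→d5:-→d6:-→d7:-→d8:-→d9:-→d10:-→d11:-→d12:-→d13:-→d14:-→d15:-→d16:H3 -> H3
  lookup 237.19.0.233: bits 1110110100010011 walk d0:-→d1:-→d2:-→d3:-→d4:-→d5:-→d6:-→d7:-→d8:-→d9:-→d10:-→d11:-→d12:-→d13:-→d14:-→d15:-→d16:H3 -> H3
  del 237.19.0.0/16 (clear depth 16)
  add 237.16.0.0/12 -> H3 at depth 12
  add 237.19.128.0/18 -> H1 at depth 18
  lookup 237.19.128.163: bits 111011010001001110 walk d0:-→d1:-→d2:-→d3:-→d4:-→d5:-→d6:-→d7:-→d8:-→d9:-→d10:-→d11:-→d12:H3→d13:-→d14:-→d15:-→d16:-→d17:-→d18:H1 -> H1
  add 237.19.164.25/32 -> H2 at depth 32
  lookup 237.16.13.199: bits 11101101000100 walk d0:-→d1:-→d2:-→d3:-→d4:-→d5:-→d6:-→d7:-→d8:-→d9:-→d10:-→d11:-→d12:H3→d13:-→d14:- -> H3
  del 237.19.128.0/18 (clear depth 18)
  lookup 237.17.73.122: bits 11101101000100 walk d0:-→d1:-→d2:-→d3:-→d4:-→d5:-→d6:-→d7:-→d8:-→d9:-→d10:-→d11:-→d12:H3→d13:-→d14:- -> H3
  lookup 237.16.54.40: bits 11101101000100 walk d0:-→d1:-→d2:-→d3:-→d4:-→d5:-→d6:-→d7:-→d8:-→d9:-→d10:-→d11:-→d12:H3→d13:-→d14:- -> H3
  add 237.0.0.0/8 -> H0 at depth 8
  add 237.16.0.0/13 -> H2 at depth 13
  add 237.19.164.0/23 -> H3 at depth 23
  lookup 237.16.5.154: bits 11101101000100 walk d0:-→d1:-→d2:-→d3:-→d4:-→d5:-→d6:-→d7:-→d8:H0→d9:-→d10:-→d11:-→d12:H3→d13:H2→d14:- -> H2
  lookup 237.0.0.253: bits 11101101000 walk d0:-→d1:-→d2:-→d3:-→d4:-→d5:-→d6:-→d7:-→d8:H0→d9:-→d10:-→d11:- -> H0
  add 209.170.0.0/16 -> H3 at depth 16
  add 209.170.96.0/20 -> H2 at depth 20
  add 208.0.0.0/6 -> H0 at depth 6
  lookup 237.19.164.16: bits 1110110100010011101001000001 walk d0:-→d1:-→d2:-→d3:-→d4:-→d5:-→d6:-→d7:-→d8:H0→d9:-→d10:-→d11:-→d12:H3→d13:H2→d14:-→d15:-→d16:-→d17:-→d18:-→d19:-→d20:-→d21:-→d22:-→d23:H3→d24:-→d25:-→d26:-→d27:-→d28:- -> H3
  add 209.170.0.0/16 -> H2 at depth 16
  del 237.19.164.25/32 (clear depth 32)
  lookup 209.170.96.51: bits 11010001101010100110 walk d0:-→d1:-→d2:-→d3:-→d4:-→d5:-→d6:H0→d7:-→d8:-→d9:-→d10:-→d11:-→d12:-→d13:-→d14:-→d15:-→d16:H2→d17:-→d18:-→d19:-→d20:H2 -> H2
  lookup 237.16.0.6: bits 11101101000100 walk d0:-→d1:-→d2:-→d3:-→d4:-→d5:-→d6:-→d7:-→d8:H0→d9:-→d10:-→d11:-→d12:H3→d13:H2→d14:- -> H2
  del 208.0.0.0/6 (clear depth 6)
  add 237.19.164.25/32 -> H3 at depth 32
  lookup 237.19.165.188: bits 11101101000100111010010 walk d0:-→d1:-→d2:-→d3:-→d4:-→d5:-→d6:-→d7:-→d8:H0→d9:-→d10:-→d11:-→d12:H3→d13:H2→d14:-→d15:-→d16:-→d17:-→d18:-→d19:-→d20:-→d21:-→d22:-→d23:H3 -> H3
  lookup 237.19.164.25: bits 11101101000100111010010000011001 walk d0:-→d1:-→d2:-→d3:-→d4:-→d5:-→d6:-→d7:-→d8:H0→d9:-→d10:-→d11:-→d12:H3→d13:H2→d14:-→d15:-→d16:-→d17:-→d18:-→d19:-→d20:-→d21:-→d22:-→d23:H3→d24:-→d25:-→d26:-→d27:-→d28:-→d29:-→d30:-→d31:-→d32:H3 -> H3
  add 209.160.0.0/12 -> H3 at depth 12
  del 237.0.0.0/8 (clear depth 8)
  add 237.19.160.0/20 -> H2 at depth 20
  lookup 237.16.0.1: bits 11101101000100 walk d0:-→d1:-→d2:-→d3:-→d4:-→d5:-→d6:-→d7:-→d8:-→d9:-→d10:-→d11:-→d12:H3→d13:H2→d14:- -> H2
  lookup 237.19.160.40: bits 111011010001001110100 walk d0:-→d1:-→d2:-→d3:-→d4:-→d5:-→d6:-→d7:-→d8:-→d9:-→d10:-→d11:-→d12:H3→d13:H2→d14:-→d15:-→d16:-→d17:-→d18:-→d19:-→d20:H2→d21:- -> H2
  del 237.19.160.0/20 (clear depth 20)

== LOOKUPS ==
["H3","H3","H3","H3","H3","H1","H3","H3","H3","H2","H0","H3","H2","H2","H3","H3","H2","H2"]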